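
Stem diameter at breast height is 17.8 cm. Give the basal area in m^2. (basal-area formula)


Formula: BA = pi * (DBH/2)^2 / 10000  (cm^2 to m^2)
Radius = DBH/2 = 17.8/2 = 8.9 cm
BA = pi * 8.9^2 / 10000
   = 248.8456 cm^2 / 10000
   = 0.0249 m^2

0.0249


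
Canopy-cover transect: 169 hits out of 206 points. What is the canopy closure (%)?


Formula: Canopy closure = covered points / total points * 100
Closure = 169 / 206 * 100
Closure = 0.8204 * 100 = 82.0%

82.0


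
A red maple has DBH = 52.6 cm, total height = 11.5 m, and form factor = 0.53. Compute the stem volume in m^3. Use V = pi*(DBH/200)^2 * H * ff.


Formula: V = pi * (DBH/200)^2 * H * ff
Radius = DBH/200 = 52.6/200 = 0.263 m
Radius^2 = 0.263^2 = 0.069169 m^2
V = pi * 0.069169 * 11.5 * 0.53
V = 1.324 m^3

1.324


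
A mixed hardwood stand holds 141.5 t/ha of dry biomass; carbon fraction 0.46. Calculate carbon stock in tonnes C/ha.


Formula: Carbon Stock = Biomass * Carbon Fraction
C = 141.5 t/ha * 0.46
C = 65.1 t C/ha

65.1


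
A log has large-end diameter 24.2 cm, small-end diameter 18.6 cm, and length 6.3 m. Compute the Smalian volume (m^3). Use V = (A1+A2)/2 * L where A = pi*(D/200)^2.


Smalian: V = (A1 + A2)/2 * L,  A = pi*(D/200)^2
A1 = pi*(24.2/200)^2 = 0.045996 m^2
A2 = pi*(18.6/200)^2 = 0.027172 m^2
V = (0.045996+0.027172)/2*6.3 = 0.2305 m^3

0.2305


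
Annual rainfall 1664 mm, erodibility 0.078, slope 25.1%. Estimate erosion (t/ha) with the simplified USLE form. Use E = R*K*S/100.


Formula: E = R * K * S / 100  (simplified USLE)
R * K = 1664 * 0.078 = 129.792
E = 129.792 * 25.1 / 100 = 32.58 t/ha

32.58


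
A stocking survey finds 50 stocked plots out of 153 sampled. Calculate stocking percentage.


Formula: Stocking % = stocked plots / total plots * 100
Stocking = 50 / 153 * 100
Stocking = 0.3268 * 100 = 32.7%

32.7


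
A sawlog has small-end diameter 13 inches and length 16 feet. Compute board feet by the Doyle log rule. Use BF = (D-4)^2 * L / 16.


Doyle: BF = (D - 4)^2 * L / 16
Adjusted diameter = 13 - 4 = 9 in
(D-4)^2 = 9^2 = 81
BF = 81 * 16 / 16 = 81 BF

81


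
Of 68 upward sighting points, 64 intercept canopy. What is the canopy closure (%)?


Formula: Canopy closure = covered points / total points * 100
Closure = 64 / 68 * 100
Closure = 0.9412 * 100 = 94.1%

94.1


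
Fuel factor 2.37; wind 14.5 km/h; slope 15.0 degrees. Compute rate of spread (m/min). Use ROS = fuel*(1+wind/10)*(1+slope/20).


Formula: ROS = fuel * (1 + wind/10) * (1 + slope/20)
Wind factor = 1 + 14.5/10 = 2.45
Slope factor = 1 + 15.0/20 = 1.75
ROS = 2.37 * 2.45 * 1.75 = 10.16 m/min

10.16


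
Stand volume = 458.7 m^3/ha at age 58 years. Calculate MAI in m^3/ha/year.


Formula: MAI = Total Volume / Stand Age
MAI = 458.7 m^3/ha / 58 years
MAI = 7.91 m^3/ha/year

7.91


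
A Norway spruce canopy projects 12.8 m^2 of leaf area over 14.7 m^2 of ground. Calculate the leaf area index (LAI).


Formula: LAI = total leaf area / ground area  (dimensionless)
LAI = 12.8 m^2 / 14.7 m^2
LAI = 0.87

0.87


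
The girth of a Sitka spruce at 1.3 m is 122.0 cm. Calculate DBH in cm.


Formula: DBH = C / pi
DBH = 122.0 / pi
pi = 3.14159...
DBH = 38.8 cm

38.8


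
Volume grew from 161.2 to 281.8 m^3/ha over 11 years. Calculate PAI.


Formula: PAI = (V_T2 - V_T1) / (T2 - T1)
Volume increment = 281.8 - 161.2 = 120.6 m^3/ha
PAI = 120.6 / 11 = 10.96 m^3/ha/year

10.96


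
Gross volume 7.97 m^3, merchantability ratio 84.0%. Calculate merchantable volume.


Formula: MV = V_total * (merchantable_pct / 100)
Merchantable fraction = 84.0% / 100 = 0.84
MV = 7.97 m^3 * 0.84 = 6.695 m^3

6.695


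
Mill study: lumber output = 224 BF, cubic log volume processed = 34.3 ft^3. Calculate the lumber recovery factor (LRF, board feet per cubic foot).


Formula: LRF = Lumber Output (BF) / Log Input (ft^3)
LRF = 224 BF / 34.3 ft^3
LRF = 6.53 BF/ft^3

6.53


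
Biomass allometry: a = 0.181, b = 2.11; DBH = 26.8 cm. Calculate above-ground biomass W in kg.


Formula: W = a * DBH^b  (allometric power law)
DBH^b = 26.8^2.11 = 1031.2511
W = 0.181 * 1031.2511 = 186.7 kg

186.7


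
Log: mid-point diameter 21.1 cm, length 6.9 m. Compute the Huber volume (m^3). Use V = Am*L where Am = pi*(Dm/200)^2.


Huber: V = Am * L,  Am = pi*(Dm/200)^2
Am = pi*(21.1/200)^2 = 0.034967 m^2
V = 0.034967*6.9 = 0.2413 m^3

0.2413


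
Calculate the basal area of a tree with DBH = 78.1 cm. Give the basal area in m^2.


Formula: BA = pi * (DBH/2)^2 / 10000  (cm^2 to m^2)
Radius = DBH/2 = 78.1/2 = 39.05 cm
BA = pi * 39.05^2 / 10000
   = 4790.6225 cm^2 / 10000
   = 0.4791 m^2

0.4791


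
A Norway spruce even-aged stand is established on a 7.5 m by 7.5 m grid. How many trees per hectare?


Formula: TPH = 10000 m^2/ha / (spacing_x * spacing_y)
Area per tree = 7.5 m * 7.5 m = 56.25 m^2
TPH = 10000 / 56.25 = 178 trees/ha

178


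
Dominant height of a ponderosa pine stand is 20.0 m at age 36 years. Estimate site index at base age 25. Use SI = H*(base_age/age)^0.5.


Formula: SI = H_dom * (base_age / age)^0.5
Age ratio = 25 / 36 = 0.69444
sqrt(age_ratio) = 0.83333
SI = 20.0 * 0.83333 = 16.7 m

16.7


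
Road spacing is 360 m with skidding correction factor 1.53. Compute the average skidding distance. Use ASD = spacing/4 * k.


Formula: ASD = (spacing / 4) * correction
Uncorrected distance = spacing / 4 = 360 / 4 = 90 m
ASD = 90 * 1.53 = 138 m

138


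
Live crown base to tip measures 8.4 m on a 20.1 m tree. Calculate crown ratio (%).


Formula: Crown Ratio = (Crown Length / Total Height) * 100
CR = (8.4 m / 20.1 m) * 100
CR = 0.4179 * 100 = 41.8%

41.8


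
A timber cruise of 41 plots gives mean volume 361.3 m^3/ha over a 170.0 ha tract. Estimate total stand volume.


Formula: Total Volume = Mean Volume per ha * Total Area
Total Volume = 361.3 m^3/ha * 170.0 ha
Total Volume = 61421 m^3

61421


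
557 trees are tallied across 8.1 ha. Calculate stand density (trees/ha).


Formula: Stand Density = N_trees / Area_ha
Density = 557 trees / 8.1 ha
Density = 69 trees/ha

69


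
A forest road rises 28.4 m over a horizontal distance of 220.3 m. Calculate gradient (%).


Formula: Gradient = rise / run * 100
Gradient = 28.4 / 220.3 * 100 = 12.9%

12.9


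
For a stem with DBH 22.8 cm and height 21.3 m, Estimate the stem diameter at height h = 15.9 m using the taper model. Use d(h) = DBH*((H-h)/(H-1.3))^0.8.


Taper: d(h) = DBH * ((H - h) / (H - 1.3))^0.8
Numerator = H - h = 21.3 - 15.9 = 5.4 m
Denominator = H - 1.3 = 21.3 - 1.3 = 20.0 m
Ratio = 5.4 / 20.0 = 0.27
d = 22.8 * 0.27^0.8 = 8.0 cm

8.0


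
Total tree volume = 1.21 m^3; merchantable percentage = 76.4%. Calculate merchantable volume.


Formula: MV = V_total * (merchantable_pct / 100)
Merchantable fraction = 76.4% / 100 = 0.764
MV = 1.21 m^3 * 0.764 = 0.924 m^3

0.924


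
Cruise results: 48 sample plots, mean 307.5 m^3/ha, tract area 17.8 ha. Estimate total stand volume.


Formula: Total Volume = Mean Volume per ha * Total Area
Total Volume = 307.5 m^3/ha * 17.8 ha
Total Volume = 5474 m^3

5474


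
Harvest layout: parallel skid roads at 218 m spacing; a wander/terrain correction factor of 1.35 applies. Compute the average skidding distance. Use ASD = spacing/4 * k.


Formula: ASD = (spacing / 4) * correction
Uncorrected distance = spacing / 4 = 218 / 4 = 54.5 m
ASD = 54.5 * 1.35 = 74 m

74


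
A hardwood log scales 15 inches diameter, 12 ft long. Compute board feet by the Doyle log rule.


Doyle: BF = (D - 4)^2 * L / 16
Adjusted diameter = 15 - 4 = 11 in
(D-4)^2 = 11^2 = 121
BF = 121 * 12 / 16 = 91 BF

91


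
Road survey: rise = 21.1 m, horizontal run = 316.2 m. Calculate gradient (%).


Formula: Gradient = rise / run * 100
Gradient = 21.1 / 316.2 * 100 = 6.7%

6.7


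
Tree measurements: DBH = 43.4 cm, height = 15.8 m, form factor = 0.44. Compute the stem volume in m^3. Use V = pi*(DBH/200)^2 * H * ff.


Formula: V = pi * (DBH/200)^2 * H * ff
Radius = DBH/200 = 43.4/200 = 0.217 m
Radius^2 = 0.217^2 = 0.047089 m^2
V = pi * 0.047089 * 15.8 * 0.44
V = 1.028 m^3

1.028


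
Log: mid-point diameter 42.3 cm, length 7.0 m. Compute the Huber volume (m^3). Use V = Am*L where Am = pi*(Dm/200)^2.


Huber: V = Am * L,  Am = pi*(Dm/200)^2
Am = pi*(42.3/200)^2 = 0.140531 m^2
V = 0.140531*7.0 = 0.9837 m^3

0.9837


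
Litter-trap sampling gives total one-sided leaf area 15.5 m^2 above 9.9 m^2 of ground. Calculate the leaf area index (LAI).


Formula: LAI = total leaf area / ground area  (dimensionless)
LAI = 15.5 m^2 / 9.9 m^2
LAI = 1.57

1.57


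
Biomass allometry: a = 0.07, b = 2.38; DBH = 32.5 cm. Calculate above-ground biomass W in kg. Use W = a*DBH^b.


Formula: W = a * DBH^b  (allometric power law)
DBH^b = 32.5^2.38 = 3965.358
W = 0.07 * 3965.358 = 277.6 kg

277.6


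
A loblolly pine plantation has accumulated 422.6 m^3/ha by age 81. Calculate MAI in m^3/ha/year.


Formula: MAI = Total Volume / Stand Age
MAI = 422.6 m^3/ha / 81 years
MAI = 5.22 m^3/ha/year

5.22


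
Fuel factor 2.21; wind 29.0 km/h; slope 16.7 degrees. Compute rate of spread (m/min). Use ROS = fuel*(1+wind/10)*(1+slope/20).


Formula: ROS = fuel * (1 + wind/10) * (1 + slope/20)
Wind factor = 1 + 29.0/10 = 3.9
Slope factor = 1 + 16.7/20 = 1.835
ROS = 2.21 * 3.9 * 1.835 = 15.82 m/min

15.82


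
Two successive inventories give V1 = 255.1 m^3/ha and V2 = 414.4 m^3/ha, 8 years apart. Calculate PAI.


Formula: PAI = (V_T2 - V_T1) / (T2 - T1)
Volume increment = 414.4 - 255.1 = 159.3 m^3/ha
PAI = 159.3 / 8 = 19.91 m^3/ha/year

19.91


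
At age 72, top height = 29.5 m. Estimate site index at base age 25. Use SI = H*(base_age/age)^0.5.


Formula: SI = H_dom * (base_age / age)^0.5
Age ratio = 25 / 72 = 0.34722
sqrt(age_ratio) = 0.58926
SI = 29.5 * 0.58926 = 17.4 m

17.4


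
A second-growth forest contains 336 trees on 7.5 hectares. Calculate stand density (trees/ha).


Formula: Stand Density = N_trees / Area_ha
Density = 336 trees / 7.5 ha
Density = 45 trees/ha

45


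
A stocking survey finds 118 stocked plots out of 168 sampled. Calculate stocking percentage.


Formula: Stocking % = stocked plots / total plots * 100
Stocking = 118 / 168 * 100
Stocking = 0.7024 * 100 = 70.2%

70.2


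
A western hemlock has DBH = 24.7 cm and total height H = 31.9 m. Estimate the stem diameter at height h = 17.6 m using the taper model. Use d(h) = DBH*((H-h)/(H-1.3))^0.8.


Taper: d(h) = DBH * ((H - h) / (H - 1.3))^0.8
Numerator = H - h = 31.9 - 17.6 = 14.3 m
Denominator = H - 1.3 = 31.9 - 1.3 = 30.6 m
Ratio = 14.3 / 30.6 = 0.46732
d = 24.7 * 0.46732^0.8 = 13.4 cm

13.4


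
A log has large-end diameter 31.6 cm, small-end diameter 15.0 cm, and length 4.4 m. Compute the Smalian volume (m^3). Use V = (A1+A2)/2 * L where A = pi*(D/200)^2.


Smalian: V = (A1 + A2)/2 * L,  A = pi*(D/200)^2
A1 = pi*(31.6/200)^2 = 0.078427 m^2
A2 = pi*(15.0/200)^2 = 0.017671 m^2
V = (0.078427+0.017671)/2*4.4 = 0.2114 m^3

0.2114


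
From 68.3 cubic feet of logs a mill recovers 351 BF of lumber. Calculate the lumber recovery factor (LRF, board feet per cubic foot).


Formula: LRF = Lumber Output (BF) / Log Input (ft^3)
LRF = 351 BF / 68.3 ft^3
LRF = 5.14 BF/ft^3

5.14


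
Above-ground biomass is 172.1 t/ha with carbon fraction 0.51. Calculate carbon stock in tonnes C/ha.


Formula: Carbon Stock = Biomass * Carbon Fraction
C = 172.1 t/ha * 0.51
C = 87.8 t C/ha

87.8


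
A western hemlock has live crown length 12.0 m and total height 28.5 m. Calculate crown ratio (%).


Formula: Crown Ratio = (Crown Length / Total Height) * 100
CR = (12.0 m / 28.5 m) * 100
CR = 0.4211 * 100 = 42.1%

42.1


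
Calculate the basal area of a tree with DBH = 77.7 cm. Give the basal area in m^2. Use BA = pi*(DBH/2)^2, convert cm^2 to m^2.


Formula: BA = pi * (DBH/2)^2 / 10000  (cm^2 to m^2)
Radius = DBH/2 = 77.7/2 = 38.85 cm
BA = pi * 38.85^2 / 10000
   = 4741.6765 cm^2 / 10000
   = 0.4742 m^2

0.4742


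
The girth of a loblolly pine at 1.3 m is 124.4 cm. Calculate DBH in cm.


Formula: DBH = C / pi
DBH = 124.4 / pi
pi = 3.14159...
DBH = 39.6 cm

39.6


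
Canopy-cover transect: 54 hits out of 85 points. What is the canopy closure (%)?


Formula: Canopy closure = covered points / total points * 100
Closure = 54 / 85 * 100
Closure = 0.6353 * 100 = 63.5%

63.5


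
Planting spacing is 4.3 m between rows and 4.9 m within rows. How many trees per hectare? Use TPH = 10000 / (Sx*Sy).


Formula: TPH = 10000 m^2/ha / (spacing_x * spacing_y)
Area per tree = 4.3 m * 4.9 m = 21.07 m^2
TPH = 10000 / 21.07 = 475 trees/ha

475


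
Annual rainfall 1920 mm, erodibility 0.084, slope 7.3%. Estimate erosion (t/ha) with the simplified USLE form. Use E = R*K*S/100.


Formula: E = R * K * S / 100  (simplified USLE)
R * K = 1920 * 0.084 = 161.28
E = 161.28 * 7.3 / 100 = 11.77 t/ha

11.77


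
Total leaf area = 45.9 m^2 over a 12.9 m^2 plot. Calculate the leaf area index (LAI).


Formula: LAI = total leaf area / ground area  (dimensionless)
LAI = 45.9 m^2 / 12.9 m^2
LAI = 3.56

3.56


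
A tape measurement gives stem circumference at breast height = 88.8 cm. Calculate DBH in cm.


Formula: DBH = C / pi
DBH = 88.8 / pi
pi = 3.14159...
DBH = 28.3 cm

28.3


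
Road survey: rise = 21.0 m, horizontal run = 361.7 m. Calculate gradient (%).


Formula: Gradient = rise / run * 100
Gradient = 21.0 / 361.7 * 100 = 5.8%

5.8


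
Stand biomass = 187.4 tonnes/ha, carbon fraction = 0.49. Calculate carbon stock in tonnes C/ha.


Formula: Carbon Stock = Biomass * Carbon Fraction
C = 187.4 t/ha * 0.49
C = 91.8 t C/ha

91.8


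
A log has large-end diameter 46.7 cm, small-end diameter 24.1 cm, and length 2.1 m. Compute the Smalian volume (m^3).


Smalian: V = (A1 + A2)/2 * L,  A = pi*(D/200)^2
A1 = pi*(46.7/200)^2 = 0.171287 m^2
A2 = pi*(24.1/200)^2 = 0.045617 m^2
V = (0.171287+0.045617)/2*2.1 = 0.2277 m^3

0.2277


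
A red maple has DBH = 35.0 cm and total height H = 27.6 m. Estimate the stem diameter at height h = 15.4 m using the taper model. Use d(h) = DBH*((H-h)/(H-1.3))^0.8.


Taper: d(h) = DBH * ((H - h) / (H - 1.3))^0.8
Numerator = H - h = 27.6 - 15.4 = 12.2 m
Denominator = H - 1.3 = 27.6 - 1.3 = 26.3 m
Ratio = 12.2 / 26.3 = 0.46388
d = 35.0 * 0.46388^0.8 = 18.9 cm

18.9


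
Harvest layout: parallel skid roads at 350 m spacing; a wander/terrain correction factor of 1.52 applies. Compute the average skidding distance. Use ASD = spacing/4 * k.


Formula: ASD = (spacing / 4) * correction
Uncorrected distance = spacing / 4 = 350 / 4 = 87.5 m
ASD = 87.5 * 1.52 = 133 m

133


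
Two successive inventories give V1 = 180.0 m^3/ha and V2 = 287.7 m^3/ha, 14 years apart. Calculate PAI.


Formula: PAI = (V_T2 - V_T1) / (T2 - T1)
Volume increment = 287.7 - 180.0 = 107.7 m^3/ha
PAI = 107.7 / 14 = 7.69 m^3/ha/year

7.69


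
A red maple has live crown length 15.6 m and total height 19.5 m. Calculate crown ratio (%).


Formula: Crown Ratio = (Crown Length / Total Height) * 100
CR = (15.6 m / 19.5 m) * 100
CR = 0.8 * 100 = 80.0%

80.0


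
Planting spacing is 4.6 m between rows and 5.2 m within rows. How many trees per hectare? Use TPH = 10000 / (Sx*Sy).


Formula: TPH = 10000 m^2/ha / (spacing_x * spacing_y)
Area per tree = 4.6 m * 5.2 m = 23.92 m^2
TPH = 10000 / 23.92 = 418 trees/ha

418


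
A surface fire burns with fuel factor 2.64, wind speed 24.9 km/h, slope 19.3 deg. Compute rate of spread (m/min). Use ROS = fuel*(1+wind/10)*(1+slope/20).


Formula: ROS = fuel * (1 + wind/10) * (1 + slope/20)
Wind factor = 1 + 24.9/10 = 3.49
Slope factor = 1 + 19.3/20 = 1.965
ROS = 2.64 * 3.49 * 1.965 = 18.1 m/min

18.1


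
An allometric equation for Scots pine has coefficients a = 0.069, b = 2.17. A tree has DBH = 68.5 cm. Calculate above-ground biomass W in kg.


Formula: W = a * DBH^b  (allometric power law)
DBH^b = 68.5^2.17 = 9626.0595
W = 0.069 * 9626.0595 = 664.2 kg

664.2


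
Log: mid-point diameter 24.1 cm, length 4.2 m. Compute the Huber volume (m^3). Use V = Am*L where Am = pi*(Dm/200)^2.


Huber: V = Am * L,  Am = pi*(Dm/200)^2
Am = pi*(24.1/200)^2 = 0.045617 m^2
V = 0.045617*4.2 = 0.1916 m^3

0.1916


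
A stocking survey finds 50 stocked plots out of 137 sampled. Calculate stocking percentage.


Formula: Stocking % = stocked plots / total plots * 100
Stocking = 50 / 137 * 100
Stocking = 0.365 * 100 = 36.5%

36.5


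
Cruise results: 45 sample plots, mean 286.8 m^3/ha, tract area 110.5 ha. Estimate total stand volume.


Formula: Total Volume = Mean Volume per ha * Total Area
Total Volume = 286.8 m^3/ha * 110.5 ha
Total Volume = 31691 m^3

31691


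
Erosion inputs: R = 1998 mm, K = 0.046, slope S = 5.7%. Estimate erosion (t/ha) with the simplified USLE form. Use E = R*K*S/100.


Formula: E = R * K * S / 100  (simplified USLE)
R * K = 1998 * 0.046 = 91.908
E = 91.908 * 5.7 / 100 = 5.24 t/ha

5.24


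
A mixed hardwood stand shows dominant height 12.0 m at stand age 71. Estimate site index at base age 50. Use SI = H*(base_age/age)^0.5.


Formula: SI = H_dom * (base_age / age)^0.5
Age ratio = 50 / 71 = 0.70423
sqrt(age_ratio) = 0.83918
SI = 12.0 * 0.83918 = 10.1 m

10.1


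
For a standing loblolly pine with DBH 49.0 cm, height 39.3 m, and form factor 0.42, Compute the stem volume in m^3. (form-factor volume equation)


Formula: V = pi * (DBH/200)^2 * H * ff
Radius = DBH/200 = 49.0/200 = 0.245 m
Radius^2 = 0.245^2 = 0.060025 m^2
V = pi * 0.060025 * 39.3 * 0.42
V = 3.113 m^3

3.113


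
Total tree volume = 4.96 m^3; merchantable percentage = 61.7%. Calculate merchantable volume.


Formula: MV = V_total * (merchantable_pct / 100)
Merchantable fraction = 61.7% / 100 = 0.617
MV = 4.96 m^3 * 0.617 = 3.06 m^3

3.06


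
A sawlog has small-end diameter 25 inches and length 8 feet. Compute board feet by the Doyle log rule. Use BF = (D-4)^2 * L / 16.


Doyle: BF = (D - 4)^2 * L / 16
Adjusted diameter = 25 - 4 = 21 in
(D-4)^2 = 21^2 = 441
BF = 441 * 8 / 16 = 221 BF

221


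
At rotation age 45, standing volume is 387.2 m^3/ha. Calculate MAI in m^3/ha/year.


Formula: MAI = Total Volume / Stand Age
MAI = 387.2 m^3/ha / 45 years
MAI = 8.6 m^3/ha/year

8.6


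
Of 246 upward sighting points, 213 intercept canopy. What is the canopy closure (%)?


Formula: Canopy closure = covered points / total points * 100
Closure = 213 / 246 * 100
Closure = 0.8659 * 100 = 86.6%

86.6


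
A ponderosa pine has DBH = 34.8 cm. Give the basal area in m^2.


Formula: BA = pi * (DBH/2)^2 / 10000  (cm^2 to m^2)
Radius = DBH/2 = 34.8/2 = 17.4 cm
BA = pi * 17.4^2 / 10000
   = 951.1486 cm^2 / 10000
   = 0.0951 m^2

0.0951


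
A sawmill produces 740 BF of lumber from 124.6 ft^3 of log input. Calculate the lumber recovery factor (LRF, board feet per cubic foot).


Formula: LRF = Lumber Output (BF) / Log Input (ft^3)
LRF = 740 BF / 124.6 ft^3
LRF = 5.94 BF/ft^3

5.94


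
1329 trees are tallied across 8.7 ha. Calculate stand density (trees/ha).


Formula: Stand Density = N_trees / Area_ha
Density = 1329 trees / 8.7 ha
Density = 153 trees/ha

153


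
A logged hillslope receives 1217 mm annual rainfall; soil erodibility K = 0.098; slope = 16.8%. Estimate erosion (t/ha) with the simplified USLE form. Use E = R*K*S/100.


Formula: E = R * K * S / 100  (simplified USLE)
R * K = 1217 * 0.098 = 119.266
E = 119.266 * 16.8 / 100 = 20.04 t/ha

20.04


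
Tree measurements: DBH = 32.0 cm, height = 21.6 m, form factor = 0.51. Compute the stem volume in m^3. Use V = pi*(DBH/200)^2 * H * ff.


Formula: V = pi * (DBH/200)^2 * H * ff
Radius = DBH/200 = 32.0/200 = 0.16 m
Radius^2 = 0.16^2 = 0.0256 m^2
V = pi * 0.0256 * 21.6 * 0.51
V = 0.886 m^3

0.886


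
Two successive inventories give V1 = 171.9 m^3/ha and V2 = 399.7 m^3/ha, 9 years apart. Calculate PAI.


Formula: PAI = (V_T2 - V_T1) / (T2 - T1)
Volume increment = 399.7 - 171.9 = 227.8 m^3/ha
PAI = 227.8 / 9 = 25.31 m^3/ha/year

25.31


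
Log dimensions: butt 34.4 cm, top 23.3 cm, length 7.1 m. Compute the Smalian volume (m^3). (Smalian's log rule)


Smalian: V = (A1 + A2)/2 * L,  A = pi*(D/200)^2
A1 = pi*(34.4/200)^2 = 0.092941 m^2
A2 = pi*(23.3/200)^2 = 0.042638 m^2
V = (0.092941+0.042638)/2*7.1 = 0.4813 m^3

0.4813


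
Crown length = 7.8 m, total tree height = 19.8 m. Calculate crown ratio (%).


Formula: Crown Ratio = (Crown Length / Total Height) * 100
CR = (7.8 m / 19.8 m) * 100
CR = 0.3939 * 100 = 39.4%

39.4


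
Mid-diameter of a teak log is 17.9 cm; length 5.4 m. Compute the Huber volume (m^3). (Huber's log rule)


Huber: V = Am * L,  Am = pi*(Dm/200)^2
Am = pi*(17.9/200)^2 = 0.025165 m^2
V = 0.025165*5.4 = 0.1359 m^3

0.1359


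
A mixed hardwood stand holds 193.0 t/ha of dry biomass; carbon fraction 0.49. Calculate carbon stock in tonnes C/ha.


Formula: Carbon Stock = Biomass * Carbon Fraction
C = 193.0 t/ha * 0.49
C = 94.6 t C/ha

94.6


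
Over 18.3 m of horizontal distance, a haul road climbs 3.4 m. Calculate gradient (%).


Formula: Gradient = rise / run * 100
Gradient = 3.4 / 18.3 * 100 = 18.6%

18.6


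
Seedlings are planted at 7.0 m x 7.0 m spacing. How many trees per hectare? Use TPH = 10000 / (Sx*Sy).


Formula: TPH = 10000 m^2/ha / (spacing_x * spacing_y)
Area per tree = 7.0 m * 7.0 m = 49.0 m^2
TPH = 10000 / 49.0 = 204 trees/ha

204


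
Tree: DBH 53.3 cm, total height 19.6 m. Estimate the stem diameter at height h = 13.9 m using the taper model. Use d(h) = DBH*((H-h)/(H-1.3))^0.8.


Taper: d(h) = DBH * ((H - h) / (H - 1.3))^0.8
Numerator = H - h = 19.6 - 13.9 = 5.7 m
Denominator = H - 1.3 = 19.6 - 1.3 = 18.3 m
Ratio = 5.7 / 18.3 = 0.31148
d = 53.3 * 0.31148^0.8 = 21.0 cm

21.0


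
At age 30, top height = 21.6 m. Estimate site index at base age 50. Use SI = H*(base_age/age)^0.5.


Formula: SI = H_dom * (base_age / age)^0.5
Age ratio = 50 / 30 = 1.66667
sqrt(age_ratio) = 1.29099
SI = 21.6 * 1.29099 = 27.9 m

27.9


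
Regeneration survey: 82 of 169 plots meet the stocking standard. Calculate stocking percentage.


Formula: Stocking % = stocked plots / total plots * 100
Stocking = 82 / 169 * 100
Stocking = 0.4852 * 100 = 48.5%

48.5


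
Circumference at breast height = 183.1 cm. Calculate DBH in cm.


Formula: DBH = C / pi
DBH = 183.1 / pi
pi = 3.14159...
DBH = 58.3 cm

58.3


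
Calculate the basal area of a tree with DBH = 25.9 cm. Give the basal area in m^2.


Formula: BA = pi * (DBH/2)^2 / 10000  (cm^2 to m^2)
Radius = DBH/2 = 25.9/2 = 12.95 cm
BA = pi * 12.95^2 / 10000
   = 526.8529 cm^2 / 10000
   = 0.0527 m^2

0.0527


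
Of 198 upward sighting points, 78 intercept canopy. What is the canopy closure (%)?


Formula: Canopy closure = covered points / total points * 100
Closure = 78 / 198 * 100
Closure = 0.3939 * 100 = 39.4%

39.4


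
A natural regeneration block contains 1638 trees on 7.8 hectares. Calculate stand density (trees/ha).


Formula: Stand Density = N_trees / Area_ha
Density = 1638 trees / 7.8 ha
Density = 210 trees/ha

210


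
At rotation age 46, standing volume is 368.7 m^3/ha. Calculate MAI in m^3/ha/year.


Formula: MAI = Total Volume / Stand Age
MAI = 368.7 m^3/ha / 46 years
MAI = 8.02 m^3/ha/year

8.02


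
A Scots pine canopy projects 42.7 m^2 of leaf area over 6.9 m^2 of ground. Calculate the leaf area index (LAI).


Formula: LAI = total leaf area / ground area  (dimensionless)
LAI = 42.7 m^2 / 6.9 m^2
LAI = 6.19

6.19


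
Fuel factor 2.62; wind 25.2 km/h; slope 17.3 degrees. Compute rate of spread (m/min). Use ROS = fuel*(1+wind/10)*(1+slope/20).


Formula: ROS = fuel * (1 + wind/10) * (1 + slope/20)
Wind factor = 1 + 25.2/10 = 3.52
Slope factor = 1 + 17.3/20 = 1.865
ROS = 2.62 * 3.52 * 1.865 = 17.2 m/min

17.2


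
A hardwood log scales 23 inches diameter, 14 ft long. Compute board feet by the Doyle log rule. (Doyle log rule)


Doyle: BF = (D - 4)^2 * L / 16
Adjusted diameter = 23 - 4 = 19 in
(D-4)^2 = 19^2 = 361
BF = 361 * 14 / 16 = 316 BF

316


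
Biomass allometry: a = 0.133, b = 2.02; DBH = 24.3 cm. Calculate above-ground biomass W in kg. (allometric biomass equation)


Formula: W = a * DBH^b  (allometric power law)
DBH^b = 24.3^2.02 = 629.397
W = 0.133 * 629.397 = 83.7 kg

83.7


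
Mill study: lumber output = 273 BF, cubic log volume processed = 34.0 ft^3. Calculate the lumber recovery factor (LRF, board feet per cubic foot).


Formula: LRF = Lumber Output (BF) / Log Input (ft^3)
LRF = 273 BF / 34.0 ft^3
LRF = 8.03 BF/ft^3

8.03


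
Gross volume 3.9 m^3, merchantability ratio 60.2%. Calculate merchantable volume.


Formula: MV = V_total * (merchantable_pct / 100)
Merchantable fraction = 60.2% / 100 = 0.602
MV = 3.9 m^3 * 0.602 = 2.348 m^3

2.348


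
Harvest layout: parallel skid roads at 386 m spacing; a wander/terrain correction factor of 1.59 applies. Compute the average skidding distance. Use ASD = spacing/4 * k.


Formula: ASD = (spacing / 4) * correction
Uncorrected distance = spacing / 4 = 386 / 4 = 96.5 m
ASD = 96.5 * 1.59 = 153 m

153


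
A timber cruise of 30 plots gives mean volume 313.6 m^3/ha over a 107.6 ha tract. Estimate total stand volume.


Formula: Total Volume = Mean Volume per ha * Total Area
Total Volume = 313.6 m^3/ha * 107.6 ha
Total Volume = 33743 m^3

33743


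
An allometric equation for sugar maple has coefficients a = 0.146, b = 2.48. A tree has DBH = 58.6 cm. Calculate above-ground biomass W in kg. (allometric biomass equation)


Formula: W = a * DBH^b  (allometric power law)
DBH^b = 58.6^2.48 = 24231.823
W = 0.146 * 24231.823 = 3537.8 kg

3537.8


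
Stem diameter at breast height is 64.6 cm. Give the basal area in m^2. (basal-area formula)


Formula: BA = pi * (DBH/2)^2 / 10000  (cm^2 to m^2)
Radius = DBH/2 = 64.6/2 = 32.3 cm
BA = pi * 32.3^2 / 10000
   = 3277.5922 cm^2 / 10000
   = 0.3278 m^2

0.3278


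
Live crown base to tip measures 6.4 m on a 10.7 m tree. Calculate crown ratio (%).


Formula: Crown Ratio = (Crown Length / Total Height) * 100
CR = (6.4 m / 10.7 m) * 100
CR = 0.5981 * 100 = 59.8%

59.8


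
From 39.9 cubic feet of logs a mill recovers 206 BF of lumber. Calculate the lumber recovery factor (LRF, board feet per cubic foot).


Formula: LRF = Lumber Output (BF) / Log Input (ft^3)
LRF = 206 BF / 39.9 ft^3
LRF = 5.16 BF/ft^3

5.16


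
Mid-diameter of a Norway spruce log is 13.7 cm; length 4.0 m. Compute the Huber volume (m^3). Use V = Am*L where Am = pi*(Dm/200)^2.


Huber: V = Am * L,  Am = pi*(Dm/200)^2
Am = pi*(13.7/200)^2 = 0.014741 m^2
V = 0.014741*4.0 = 0.059 m^3

0.059


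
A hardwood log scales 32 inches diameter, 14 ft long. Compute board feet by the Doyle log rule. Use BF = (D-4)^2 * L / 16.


Doyle: BF = (D - 4)^2 * L / 16
Adjusted diameter = 32 - 4 = 28 in
(D-4)^2 = 28^2 = 784
BF = 784 * 14 / 16 = 686 BF

686


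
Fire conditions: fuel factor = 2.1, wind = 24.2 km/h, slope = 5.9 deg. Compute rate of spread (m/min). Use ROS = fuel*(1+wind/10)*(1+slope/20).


Formula: ROS = fuel * (1 + wind/10) * (1 + slope/20)
Wind factor = 1 + 24.2/10 = 3.42
Slope factor = 1 + 5.9/20 = 1.295
ROS = 2.1 * 3.42 * 1.295 = 9.3 m/min

9.3


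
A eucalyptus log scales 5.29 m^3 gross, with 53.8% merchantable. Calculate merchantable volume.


Formula: MV = V_total * (merchantable_pct / 100)
Merchantable fraction = 53.8% / 100 = 0.538
MV = 5.29 m^3 * 0.538 = 2.846 m^3

2.846


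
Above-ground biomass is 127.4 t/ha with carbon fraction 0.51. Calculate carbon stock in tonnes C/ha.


Formula: Carbon Stock = Biomass * Carbon Fraction
C = 127.4 t/ha * 0.51
C = 65.0 t C/ha

65.0


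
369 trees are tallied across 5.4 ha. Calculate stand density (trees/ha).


Formula: Stand Density = N_trees / Area_ha
Density = 369 trees / 5.4 ha
Density = 68 trees/ha

68


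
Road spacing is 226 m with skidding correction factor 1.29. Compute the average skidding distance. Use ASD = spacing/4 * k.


Formula: ASD = (spacing / 4) * correction
Uncorrected distance = spacing / 4 = 226 / 4 = 56.5 m
ASD = 56.5 * 1.29 = 73 m

73


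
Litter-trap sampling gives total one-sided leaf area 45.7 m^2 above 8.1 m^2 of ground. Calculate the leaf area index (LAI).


Formula: LAI = total leaf area / ground area  (dimensionless)
LAI = 45.7 m^2 / 8.1 m^2
LAI = 5.64

5.64


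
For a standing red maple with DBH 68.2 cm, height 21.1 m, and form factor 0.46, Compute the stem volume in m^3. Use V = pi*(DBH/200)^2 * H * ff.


Formula: V = pi * (DBH/200)^2 * H * ff
Radius = DBH/200 = 68.2/200 = 0.341 m
Radius^2 = 0.341^2 = 0.116281 m^2
V = pi * 0.116281 * 21.1 * 0.46
V = 3.546 m^3

3.546


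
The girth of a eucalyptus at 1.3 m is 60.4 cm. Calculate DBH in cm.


Formula: DBH = C / pi
DBH = 60.4 / pi
pi = 3.14159...
DBH = 19.2 cm

19.2


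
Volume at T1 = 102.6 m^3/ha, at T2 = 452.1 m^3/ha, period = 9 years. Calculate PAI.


Formula: PAI = (V_T2 - V_T1) / (T2 - T1)
Volume increment = 452.1 - 102.6 = 349.5 m^3/ha
PAI = 349.5 / 9 = 38.83 m^3/ha/year

38.83


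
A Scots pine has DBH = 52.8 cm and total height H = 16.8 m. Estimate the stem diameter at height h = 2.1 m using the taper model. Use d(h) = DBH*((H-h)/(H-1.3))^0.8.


Taper: d(h) = DBH * ((H - h) / (H - 1.3))^0.8
Numerator = H - h = 16.8 - 2.1 = 14.7 m
Denominator = H - 1.3 = 16.8 - 1.3 = 15.5 m
Ratio = 14.7 / 15.5 = 0.94839
d = 52.8 * 0.94839^0.8 = 50.6 cm

50.6


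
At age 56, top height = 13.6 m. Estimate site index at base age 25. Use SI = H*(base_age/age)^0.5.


Formula: SI = H_dom * (base_age / age)^0.5
Age ratio = 25 / 56 = 0.44643
sqrt(age_ratio) = 0.66815
SI = 13.6 * 0.66815 = 9.1 m

9.1


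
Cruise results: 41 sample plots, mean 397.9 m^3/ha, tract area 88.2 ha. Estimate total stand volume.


Formula: Total Volume = Mean Volume per ha * Total Area
Total Volume = 397.9 m^3/ha * 88.2 ha
Total Volume = 35095 m^3

35095


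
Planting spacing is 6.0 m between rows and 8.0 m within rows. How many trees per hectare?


Formula: TPH = 10000 m^2/ha / (spacing_x * spacing_y)
Area per tree = 6.0 m * 8.0 m = 48.0 m^2
TPH = 10000 / 48.0 = 208 trees/ha

208


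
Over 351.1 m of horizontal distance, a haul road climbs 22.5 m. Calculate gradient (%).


Formula: Gradient = rise / run * 100
Gradient = 22.5 / 351.1 * 100 = 6.4%

6.4


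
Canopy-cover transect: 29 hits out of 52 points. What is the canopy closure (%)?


Formula: Canopy closure = covered points / total points * 100
Closure = 29 / 52 * 100
Closure = 0.5577 * 100 = 55.8%

55.8


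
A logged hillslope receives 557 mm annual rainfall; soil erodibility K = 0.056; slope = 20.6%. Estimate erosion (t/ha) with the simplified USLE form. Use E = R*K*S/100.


Formula: E = R * K * S / 100  (simplified USLE)
R * K = 557 * 0.056 = 31.192
E = 31.192 * 20.6 / 100 = 6.43 t/ha

6.43


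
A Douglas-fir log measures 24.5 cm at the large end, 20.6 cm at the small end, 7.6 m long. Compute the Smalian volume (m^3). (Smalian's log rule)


Smalian: V = (A1 + A2)/2 * L,  A = pi*(D/200)^2
A1 = pi*(24.5/200)^2 = 0.047144 m^2
A2 = pi*(20.6/200)^2 = 0.033329 m^2
V = (0.047144+0.033329)/2*7.6 = 0.3058 m^3

0.3058


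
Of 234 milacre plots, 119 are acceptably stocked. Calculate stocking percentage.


Formula: Stocking % = stocked plots / total plots * 100
Stocking = 119 / 234 * 100
Stocking = 0.5085 * 100 = 50.9%

50.9


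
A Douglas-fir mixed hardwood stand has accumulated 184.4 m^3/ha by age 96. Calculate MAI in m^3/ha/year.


Formula: MAI = Total Volume / Stand Age
MAI = 184.4 m^3/ha / 96 years
MAI = 1.92 m^3/ha/year

1.92


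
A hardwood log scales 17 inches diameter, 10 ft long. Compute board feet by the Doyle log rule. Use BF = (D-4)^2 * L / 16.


Doyle: BF = (D - 4)^2 * L / 16
Adjusted diameter = 17 - 4 = 13 in
(D-4)^2 = 13^2 = 169
BF = 169 * 10 / 16 = 106 BF

106


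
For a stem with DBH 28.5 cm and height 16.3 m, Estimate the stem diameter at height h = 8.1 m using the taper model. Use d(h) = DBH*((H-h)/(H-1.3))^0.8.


Taper: d(h) = DBH * ((H - h) / (H - 1.3))^0.8
Numerator = H - h = 16.3 - 8.1 = 8.2 m
Denominator = H - 1.3 = 16.3 - 1.3 = 15.0 m
Ratio = 8.2 / 15.0 = 0.54667
d = 28.5 * 0.54667^0.8 = 17.6 cm

17.6


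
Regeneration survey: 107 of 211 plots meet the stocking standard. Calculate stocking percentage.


Formula: Stocking % = stocked plots / total plots * 100
Stocking = 107 / 211 * 100
Stocking = 0.5071 * 100 = 50.7%

50.7


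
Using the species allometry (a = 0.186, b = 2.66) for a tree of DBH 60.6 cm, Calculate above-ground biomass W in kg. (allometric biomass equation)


Formula: W = a * DBH^b  (allometric power law)
DBH^b = 60.6^2.66 = 55128.6275
W = 0.186 * 55128.6275 = 10253.9 kg

10253.9


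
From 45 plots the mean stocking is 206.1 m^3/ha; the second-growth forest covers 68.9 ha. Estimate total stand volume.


Formula: Total Volume = Mean Volume per ha * Total Area
Total Volume = 206.1 m^3/ha * 68.9 ha
Total Volume = 14200 m^3

14200


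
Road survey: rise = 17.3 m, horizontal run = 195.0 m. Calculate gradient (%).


Formula: Gradient = rise / run * 100
Gradient = 17.3 / 195.0 * 100 = 8.9%

8.9


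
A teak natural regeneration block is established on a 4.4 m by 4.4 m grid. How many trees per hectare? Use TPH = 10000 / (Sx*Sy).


Formula: TPH = 10000 m^2/ha / (spacing_x * spacing_y)
Area per tree = 4.4 m * 4.4 m = 19.36 m^2
TPH = 10000 / 19.36 = 517 trees/ha

517


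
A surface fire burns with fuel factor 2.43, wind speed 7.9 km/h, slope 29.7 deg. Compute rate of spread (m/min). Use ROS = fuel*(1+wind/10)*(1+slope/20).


Formula: ROS = fuel * (1 + wind/10) * (1 + slope/20)
Wind factor = 1 + 7.9/10 = 1.79
Slope factor = 1 + 29.7/20 = 2.485
ROS = 2.43 * 1.79 * 2.485 = 10.81 m/min

10.81


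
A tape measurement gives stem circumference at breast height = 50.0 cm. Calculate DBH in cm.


Formula: DBH = C / pi
DBH = 50.0 / pi
pi = 3.14159...
DBH = 15.9 cm

15.9


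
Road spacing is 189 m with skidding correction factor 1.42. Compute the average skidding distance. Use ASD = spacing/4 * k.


Formula: ASD = (spacing / 4) * correction
Uncorrected distance = spacing / 4 = 189 / 4 = 47.25 m
ASD = 47.25 * 1.42 = 67 m

67


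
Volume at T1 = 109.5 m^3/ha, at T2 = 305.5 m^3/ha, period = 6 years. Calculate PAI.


Formula: PAI = (V_T2 - V_T1) / (T2 - T1)
Volume increment = 305.5 - 109.5 = 196.0 m^3/ha
PAI = 196.0 / 6 = 32.67 m^3/ha/year

32.67


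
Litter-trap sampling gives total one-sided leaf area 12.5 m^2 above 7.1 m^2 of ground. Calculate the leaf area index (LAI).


Formula: LAI = total leaf area / ground area  (dimensionless)
LAI = 12.5 m^2 / 7.1 m^2
LAI = 1.76

1.76


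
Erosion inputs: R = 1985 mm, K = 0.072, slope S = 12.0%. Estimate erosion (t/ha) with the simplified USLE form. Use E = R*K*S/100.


Formula: E = R * K * S / 100  (simplified USLE)
R * K = 1985 * 0.072 = 142.92
E = 142.92 * 12.0 / 100 = 17.15 t/ha

17.15


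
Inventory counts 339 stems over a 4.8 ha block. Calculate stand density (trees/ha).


Formula: Stand Density = N_trees / Area_ha
Density = 339 trees / 4.8 ha
Density = 71 trees/ha

71


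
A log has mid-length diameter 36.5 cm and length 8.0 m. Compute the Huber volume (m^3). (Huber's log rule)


Huber: V = Am * L,  Am = pi*(Dm/200)^2
Am = pi*(36.5/200)^2 = 0.104635 m^2
V = 0.104635*8.0 = 0.8371 m^3

0.8371


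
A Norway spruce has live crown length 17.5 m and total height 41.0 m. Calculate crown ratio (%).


Formula: Crown Ratio = (Crown Length / Total Height) * 100
CR = (17.5 m / 41.0 m) * 100
CR = 0.4268 * 100 = 42.7%

42.7


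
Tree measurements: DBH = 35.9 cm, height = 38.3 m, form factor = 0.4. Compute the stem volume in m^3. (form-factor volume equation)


Formula: V = pi * (DBH/200)^2 * H * ff
Radius = DBH/200 = 35.9/200 = 0.1795 m
Radius^2 = 0.1795^2 = 0.03222025 m^2
V = pi * 0.03222025 * 38.3 * 0.4
V = 1.551 m^3

1.551


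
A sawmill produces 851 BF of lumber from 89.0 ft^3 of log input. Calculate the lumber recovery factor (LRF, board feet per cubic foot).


Formula: LRF = Lumber Output (BF) / Log Input (ft^3)
LRF = 851 BF / 89.0 ft^3
LRF = 9.56 BF/ft^3

9.56


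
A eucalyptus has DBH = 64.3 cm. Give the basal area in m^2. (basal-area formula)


Formula: BA = pi * (DBH/2)^2 / 10000  (cm^2 to m^2)
Radius = DBH/2 = 64.3/2 = 32.15 cm
BA = pi * 32.15^2 / 10000
   = 3247.2209 cm^2 / 10000
   = 0.3247 m^2

0.3247


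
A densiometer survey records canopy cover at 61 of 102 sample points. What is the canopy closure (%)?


Formula: Canopy closure = covered points / total points * 100
Closure = 61 / 102 * 100
Closure = 0.598 * 100 = 59.8%

59.8


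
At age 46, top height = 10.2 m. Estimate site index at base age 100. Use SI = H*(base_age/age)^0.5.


Formula: SI = H_dom * (base_age / age)^0.5
Age ratio = 100 / 46 = 2.17391
sqrt(age_ratio) = 1.47442
SI = 10.2 * 1.47442 = 15.0 m

15.0


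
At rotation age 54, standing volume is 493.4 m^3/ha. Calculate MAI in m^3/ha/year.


Formula: MAI = Total Volume / Stand Age
MAI = 493.4 m^3/ha / 54 years
MAI = 9.14 m^3/ha/year

9.14


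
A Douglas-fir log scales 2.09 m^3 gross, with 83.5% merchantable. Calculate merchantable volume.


Formula: MV = V_total * (merchantable_pct / 100)
Merchantable fraction = 83.5% / 100 = 0.835
MV = 2.09 m^3 * 0.835 = 1.745 m^3

1.745


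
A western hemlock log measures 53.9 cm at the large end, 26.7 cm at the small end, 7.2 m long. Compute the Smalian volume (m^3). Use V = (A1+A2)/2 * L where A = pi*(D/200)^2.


Smalian: V = (A1 + A2)/2 * L,  A = pi*(D/200)^2
A1 = pi*(53.9/200)^2 = 0.228175 m^2
A2 = pi*(26.7/200)^2 = 0.05599 m^2
V = (0.228175+0.05599)/2*7.2 = 1.023 m^3

1.023


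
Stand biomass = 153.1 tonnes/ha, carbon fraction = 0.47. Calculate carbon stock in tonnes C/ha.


Formula: Carbon Stock = Biomass * Carbon Fraction
C = 153.1 t/ha * 0.47
C = 72.0 t C/ha

72.0


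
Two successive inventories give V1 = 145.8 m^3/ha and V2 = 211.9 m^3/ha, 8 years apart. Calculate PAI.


Formula: PAI = (V_T2 - V_T1) / (T2 - T1)
Volume increment = 211.9 - 145.8 = 66.1 m^3/ha
PAI = 66.1 / 8 = 8.26 m^3/ha/year

8.26


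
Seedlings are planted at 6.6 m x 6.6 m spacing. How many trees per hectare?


Formula: TPH = 10000 m^2/ha / (spacing_x * spacing_y)
Area per tree = 6.6 m * 6.6 m = 43.56 m^2
TPH = 10000 / 43.56 = 230 trees/ha

230


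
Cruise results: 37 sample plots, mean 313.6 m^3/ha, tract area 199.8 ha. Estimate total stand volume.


Formula: Total Volume = Mean Volume per ha * Total Area
Total Volume = 313.6 m^3/ha * 199.8 ha
Total Volume = 62657 m^3

62657


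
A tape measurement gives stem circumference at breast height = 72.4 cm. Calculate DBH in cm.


Formula: DBH = C / pi
DBH = 72.4 / pi
pi = 3.14159...
DBH = 23.0 cm

23.0


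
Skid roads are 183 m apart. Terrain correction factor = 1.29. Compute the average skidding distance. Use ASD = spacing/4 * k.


Formula: ASD = (spacing / 4) * correction
Uncorrected distance = spacing / 4 = 183 / 4 = 45.75 m
ASD = 45.75 * 1.29 = 59 m

59


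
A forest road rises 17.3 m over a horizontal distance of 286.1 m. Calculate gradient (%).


Formula: Gradient = rise / run * 100
Gradient = 17.3 / 286.1 * 100 = 6.0%

6.0


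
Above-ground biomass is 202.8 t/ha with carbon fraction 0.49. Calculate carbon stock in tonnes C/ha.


Formula: Carbon Stock = Biomass * Carbon Fraction
C = 202.8 t/ha * 0.49
C = 99.4 t C/ha

99.4


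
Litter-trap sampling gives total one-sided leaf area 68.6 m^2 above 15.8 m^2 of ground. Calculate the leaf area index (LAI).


Formula: LAI = total leaf area / ground area  (dimensionless)
LAI = 68.6 m^2 / 15.8 m^2
LAI = 4.34

4.34


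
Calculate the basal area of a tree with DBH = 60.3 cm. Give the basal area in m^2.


Formula: BA = pi * (DBH/2)^2 / 10000  (cm^2 to m^2)
Radius = DBH/2 = 60.3/2 = 30.15 cm
BA = pi * 30.15^2 / 10000
   = 2855.7784 cm^2 / 10000
   = 0.2856 m^2

0.2856
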